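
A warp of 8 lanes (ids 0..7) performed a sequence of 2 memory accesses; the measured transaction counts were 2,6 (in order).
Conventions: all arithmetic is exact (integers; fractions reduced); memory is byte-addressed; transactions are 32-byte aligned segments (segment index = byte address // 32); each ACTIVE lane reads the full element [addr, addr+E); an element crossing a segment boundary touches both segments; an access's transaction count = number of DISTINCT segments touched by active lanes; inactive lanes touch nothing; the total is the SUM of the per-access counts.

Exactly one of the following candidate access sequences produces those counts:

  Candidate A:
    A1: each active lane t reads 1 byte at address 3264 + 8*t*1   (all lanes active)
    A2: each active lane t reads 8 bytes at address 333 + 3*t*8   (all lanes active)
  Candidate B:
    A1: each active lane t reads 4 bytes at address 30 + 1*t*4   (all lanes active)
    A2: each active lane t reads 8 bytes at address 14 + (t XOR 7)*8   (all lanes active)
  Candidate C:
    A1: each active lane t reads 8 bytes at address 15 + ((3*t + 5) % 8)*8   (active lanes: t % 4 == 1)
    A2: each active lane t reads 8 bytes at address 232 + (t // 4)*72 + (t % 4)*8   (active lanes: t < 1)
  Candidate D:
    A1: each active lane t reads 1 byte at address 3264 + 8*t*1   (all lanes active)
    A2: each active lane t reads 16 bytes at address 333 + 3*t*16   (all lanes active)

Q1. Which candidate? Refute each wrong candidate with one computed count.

B: A2 gives 3 transactions, not 6
C: A2 gives 1 transaction, not 6
D: A2 gives 12 transactions, not 6
A: all counts match (2,6)

Answer: A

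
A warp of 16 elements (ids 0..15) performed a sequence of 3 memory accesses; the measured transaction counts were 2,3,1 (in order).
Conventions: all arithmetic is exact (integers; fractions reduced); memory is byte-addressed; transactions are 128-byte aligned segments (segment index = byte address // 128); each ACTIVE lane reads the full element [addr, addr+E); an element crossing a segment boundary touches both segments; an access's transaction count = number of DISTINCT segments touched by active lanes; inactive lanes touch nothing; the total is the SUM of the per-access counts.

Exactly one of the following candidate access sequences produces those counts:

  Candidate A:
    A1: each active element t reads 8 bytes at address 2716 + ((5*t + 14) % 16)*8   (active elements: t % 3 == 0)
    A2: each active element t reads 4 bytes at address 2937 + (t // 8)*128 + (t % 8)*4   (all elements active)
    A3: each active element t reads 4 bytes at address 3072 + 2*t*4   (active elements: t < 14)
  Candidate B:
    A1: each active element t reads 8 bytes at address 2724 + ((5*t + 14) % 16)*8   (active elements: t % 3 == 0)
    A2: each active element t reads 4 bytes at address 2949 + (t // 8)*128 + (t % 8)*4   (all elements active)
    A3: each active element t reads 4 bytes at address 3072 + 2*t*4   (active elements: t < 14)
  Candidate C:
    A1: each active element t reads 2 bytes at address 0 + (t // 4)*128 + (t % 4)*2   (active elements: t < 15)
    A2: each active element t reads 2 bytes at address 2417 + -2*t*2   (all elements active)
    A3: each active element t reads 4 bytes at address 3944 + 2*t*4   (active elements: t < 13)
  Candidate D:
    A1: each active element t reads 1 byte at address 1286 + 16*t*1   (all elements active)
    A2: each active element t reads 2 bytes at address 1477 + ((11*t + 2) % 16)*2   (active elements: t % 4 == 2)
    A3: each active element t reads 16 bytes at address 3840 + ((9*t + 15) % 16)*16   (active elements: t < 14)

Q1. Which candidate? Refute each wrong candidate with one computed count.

B: A2 gives 2 transactions, not 3
C: A1 gives 4 transactions, not 2
D: A2 gives 1 transaction, not 3
A: all counts match (2,3,1)

Answer: A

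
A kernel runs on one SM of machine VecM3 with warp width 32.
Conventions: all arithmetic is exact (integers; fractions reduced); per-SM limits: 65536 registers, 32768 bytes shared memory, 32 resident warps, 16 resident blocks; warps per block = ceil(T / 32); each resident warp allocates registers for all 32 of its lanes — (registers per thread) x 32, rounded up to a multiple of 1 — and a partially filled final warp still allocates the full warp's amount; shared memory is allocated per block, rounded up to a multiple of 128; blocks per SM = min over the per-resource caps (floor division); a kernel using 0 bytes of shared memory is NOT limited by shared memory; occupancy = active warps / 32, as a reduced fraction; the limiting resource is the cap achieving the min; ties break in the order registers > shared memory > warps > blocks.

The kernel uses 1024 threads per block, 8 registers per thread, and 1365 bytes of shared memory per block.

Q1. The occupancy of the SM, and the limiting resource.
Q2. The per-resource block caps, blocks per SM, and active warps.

Answer: occupancy 1, limited by warps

registers: 8 blocks
shared memory: 23 blocks
warps: 1 block
blocks: 16 blocks

Answer: 1 block, 32 active warps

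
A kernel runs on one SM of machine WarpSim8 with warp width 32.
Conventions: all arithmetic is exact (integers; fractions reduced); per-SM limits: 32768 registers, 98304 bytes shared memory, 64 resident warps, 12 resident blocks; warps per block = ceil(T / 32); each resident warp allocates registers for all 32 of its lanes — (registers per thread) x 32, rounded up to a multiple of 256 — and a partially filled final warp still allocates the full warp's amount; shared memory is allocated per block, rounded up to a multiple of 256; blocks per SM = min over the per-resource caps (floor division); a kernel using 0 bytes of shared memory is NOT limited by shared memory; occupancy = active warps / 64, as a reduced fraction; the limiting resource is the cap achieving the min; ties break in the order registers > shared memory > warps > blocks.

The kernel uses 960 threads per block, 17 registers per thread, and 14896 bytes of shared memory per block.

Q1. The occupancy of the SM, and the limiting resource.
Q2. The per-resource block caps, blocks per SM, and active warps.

Answer: occupancy 15/32, limited by registers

registers: 1 block
shared memory: 6 blocks
warps: 2 blocks
blocks: 12 blocks

Answer: 1 block, 30 active warps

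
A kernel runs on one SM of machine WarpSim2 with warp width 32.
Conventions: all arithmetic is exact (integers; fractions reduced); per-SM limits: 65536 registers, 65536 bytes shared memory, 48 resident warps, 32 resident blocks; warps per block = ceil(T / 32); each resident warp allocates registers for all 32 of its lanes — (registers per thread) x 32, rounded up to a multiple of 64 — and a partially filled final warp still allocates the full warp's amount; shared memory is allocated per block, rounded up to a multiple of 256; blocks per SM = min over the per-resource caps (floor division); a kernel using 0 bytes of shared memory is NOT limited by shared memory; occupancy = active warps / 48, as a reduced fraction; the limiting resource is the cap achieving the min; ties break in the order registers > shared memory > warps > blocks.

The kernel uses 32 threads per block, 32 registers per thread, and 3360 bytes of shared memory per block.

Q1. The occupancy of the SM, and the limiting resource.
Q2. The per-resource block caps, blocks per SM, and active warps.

Answer: occupancy 3/8, limited by shared memory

registers: 64 blocks
shared memory: 18 blocks
warps: 48 blocks
blocks: 32 blocks

Answer: 18 blocks, 18 active warps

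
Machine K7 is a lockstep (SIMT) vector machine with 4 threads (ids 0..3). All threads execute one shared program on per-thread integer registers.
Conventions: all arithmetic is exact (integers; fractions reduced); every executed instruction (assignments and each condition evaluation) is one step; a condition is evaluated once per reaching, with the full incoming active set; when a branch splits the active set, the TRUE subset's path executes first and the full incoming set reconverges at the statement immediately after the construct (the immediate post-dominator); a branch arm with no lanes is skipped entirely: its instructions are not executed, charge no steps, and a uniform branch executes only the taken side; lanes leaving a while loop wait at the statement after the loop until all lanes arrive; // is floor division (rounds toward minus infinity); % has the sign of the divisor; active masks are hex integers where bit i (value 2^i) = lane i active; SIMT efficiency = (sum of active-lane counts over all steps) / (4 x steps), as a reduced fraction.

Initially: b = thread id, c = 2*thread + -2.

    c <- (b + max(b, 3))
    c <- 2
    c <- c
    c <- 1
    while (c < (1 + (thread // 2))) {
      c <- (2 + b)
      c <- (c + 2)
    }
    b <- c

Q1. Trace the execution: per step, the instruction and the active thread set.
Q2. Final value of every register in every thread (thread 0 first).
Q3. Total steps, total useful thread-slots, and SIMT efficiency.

step 0: c <- (b + max(b, 3))         0xf
step 1: c <- 2                       0xf
step 2: c <- c                       0xf
step 3: c <- 1                       0xf
step 4: eval (c < (1 + (thread // 2))) 0xf
step 5: c <- (2 + b)                 0xc
step 6: c <- (c + 2)                 0xc
step 7: eval (c < (1 + (thread // 2))) 0xc
step 8: b <- c                       0xf

Answer: 9 steps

b: 1,1,6,7
c: 1,1,6,7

steps = 9; useful = 30; efficiency = 30/36 = 5/6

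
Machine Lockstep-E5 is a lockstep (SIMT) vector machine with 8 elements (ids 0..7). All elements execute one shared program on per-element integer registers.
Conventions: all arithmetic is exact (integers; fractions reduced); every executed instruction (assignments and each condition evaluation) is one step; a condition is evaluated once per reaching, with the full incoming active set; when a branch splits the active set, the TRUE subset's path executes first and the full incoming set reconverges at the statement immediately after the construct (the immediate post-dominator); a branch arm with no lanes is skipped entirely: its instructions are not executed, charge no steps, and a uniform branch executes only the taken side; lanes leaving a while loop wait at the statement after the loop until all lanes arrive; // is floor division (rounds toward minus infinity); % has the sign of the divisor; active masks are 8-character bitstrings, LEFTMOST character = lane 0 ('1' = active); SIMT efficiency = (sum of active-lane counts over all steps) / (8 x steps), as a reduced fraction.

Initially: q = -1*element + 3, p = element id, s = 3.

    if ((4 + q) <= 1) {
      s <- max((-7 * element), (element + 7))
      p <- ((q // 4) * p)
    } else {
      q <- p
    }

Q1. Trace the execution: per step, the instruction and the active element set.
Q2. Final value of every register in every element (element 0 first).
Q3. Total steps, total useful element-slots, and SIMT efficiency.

step 0: eval ((4 + q) <= 1)          11111111
step 1: s <- max((-7 * element), (element + 7)) 00000011
step 2: p <- ((q // 4) * p)          00000011
step 3: q <- p                       11111100

Answer: 4 steps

q: 0,1,2,3,4,5,-3,-4
p: 0,1,2,3,4,5,-6,-7
s: 3,3,3,3,3,3,13,14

steps = 4; useful = 18; efficiency = 18/32 = 9/16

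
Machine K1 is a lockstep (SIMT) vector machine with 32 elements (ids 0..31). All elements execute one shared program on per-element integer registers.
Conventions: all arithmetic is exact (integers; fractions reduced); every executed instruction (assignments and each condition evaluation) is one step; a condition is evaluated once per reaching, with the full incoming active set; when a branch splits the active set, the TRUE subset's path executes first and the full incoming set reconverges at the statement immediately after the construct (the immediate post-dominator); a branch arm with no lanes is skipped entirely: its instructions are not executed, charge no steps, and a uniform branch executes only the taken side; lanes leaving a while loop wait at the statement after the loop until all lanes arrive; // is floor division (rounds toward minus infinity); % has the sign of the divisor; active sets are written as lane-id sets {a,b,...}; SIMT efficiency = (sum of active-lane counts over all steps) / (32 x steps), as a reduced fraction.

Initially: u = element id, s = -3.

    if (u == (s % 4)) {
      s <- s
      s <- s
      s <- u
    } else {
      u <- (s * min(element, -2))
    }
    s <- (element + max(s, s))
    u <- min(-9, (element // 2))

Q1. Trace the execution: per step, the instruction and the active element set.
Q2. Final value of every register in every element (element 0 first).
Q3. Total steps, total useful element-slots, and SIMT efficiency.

step 0: eval (u == (s % 4))          {0,1,2,3,4,5,6,7,8,9,10,11,12,13,14,15,16,17,18,19,20,21,22,23,24,25,26,27,28,29,30,31}
step 1: s <- s                       {1}
step 2: s <- s                       {1}
step 3: s <- u                       {1}
step 4: u <- (s * min(element, -2))  {0,2,3,4,5,6,7,8,9,10,11,12,13,14,15,16,17,18,19,20,21,22,23,24,25,26,27,28,29,30,31}
step 5: s <- (element + max(s, s))   {0,1,2,3,4,5,6,7,8,9,10,11,12,13,14,15,16,17,18,19,20,21,22,23,24,25,26,27,28,29,30,31}
step 6: u <- min(-9, (element // 2)) {0,1,2,3,4,5,6,7,8,9,10,11,12,13,14,15,16,17,18,19,20,21,22,23,24,25,26,27,28,29,30,31}

Answer: 7 steps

u: -9,-9,-9,-9,-9,-9,-9,-9,-9,-9,-9,-9,-9,-9,-9,-9,-9,-9,-9,-9,-9,-9,-9,-9,-9,-9,-9,-9,-9,-9,-9,-9
s: -3,2,-1,0,1,2,3,4,5,6,7,8,9,10,11,12,13,14,15,16,17,18,19,20,21,22,23,24,25,26,27,28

steps = 7; useful = 130; efficiency = 130/224 = 65/112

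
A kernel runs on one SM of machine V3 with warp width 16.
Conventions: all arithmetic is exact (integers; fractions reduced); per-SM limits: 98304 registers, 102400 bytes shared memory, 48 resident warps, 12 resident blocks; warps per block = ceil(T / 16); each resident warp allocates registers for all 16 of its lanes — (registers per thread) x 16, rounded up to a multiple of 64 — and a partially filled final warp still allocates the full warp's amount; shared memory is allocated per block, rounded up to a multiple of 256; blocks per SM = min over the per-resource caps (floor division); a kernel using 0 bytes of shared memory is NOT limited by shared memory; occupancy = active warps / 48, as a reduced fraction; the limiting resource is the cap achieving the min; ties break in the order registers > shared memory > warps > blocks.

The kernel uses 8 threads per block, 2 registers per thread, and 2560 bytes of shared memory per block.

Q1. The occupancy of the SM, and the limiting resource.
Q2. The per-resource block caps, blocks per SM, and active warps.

Answer: occupancy 1/4, limited by blocks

registers: 1536 blocks
shared memory: 40 blocks
warps: 48 blocks
blocks: 12 blocks

Answer: 12 blocks, 12 active warps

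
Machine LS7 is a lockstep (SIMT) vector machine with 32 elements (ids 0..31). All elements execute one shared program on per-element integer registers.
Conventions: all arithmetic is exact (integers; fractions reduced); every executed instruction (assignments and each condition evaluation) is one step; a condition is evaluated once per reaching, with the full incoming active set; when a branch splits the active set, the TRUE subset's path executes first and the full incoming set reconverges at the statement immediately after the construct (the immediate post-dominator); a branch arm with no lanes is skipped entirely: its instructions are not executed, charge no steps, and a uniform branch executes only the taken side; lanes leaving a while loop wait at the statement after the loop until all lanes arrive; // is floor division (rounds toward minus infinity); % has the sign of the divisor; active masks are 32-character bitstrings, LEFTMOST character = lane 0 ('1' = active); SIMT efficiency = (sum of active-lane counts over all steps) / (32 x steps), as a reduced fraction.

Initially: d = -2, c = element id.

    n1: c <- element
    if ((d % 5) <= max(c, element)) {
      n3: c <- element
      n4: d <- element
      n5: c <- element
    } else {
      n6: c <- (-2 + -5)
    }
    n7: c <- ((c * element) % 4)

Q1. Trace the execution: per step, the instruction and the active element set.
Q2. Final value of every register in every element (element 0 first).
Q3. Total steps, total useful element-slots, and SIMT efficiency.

step 0: c <- element                 11111111111111111111111111111111
step 1: eval ((d % 5) <= max(c, element)) 11111111111111111111111111111111
step 2: c <- element                 00011111111111111111111111111111
step 3: d <- element                 00011111111111111111111111111111
step 4: c <- element                 00011111111111111111111111111111
step 5: c <- (-2 + -5)               11100000000000000000000000000000
step 6: c <- ((c * element) % 4)     11111111111111111111111111111111

Answer: 7 steps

d: -2,-2,-2,3,4,5,6,7,8,9,10,11,12,13,14,15,16,17,18,19,20,21,22,23,24,25,26,27,28,29,30,31
c: 0,1,2,1,0,1,0,1,0,1,0,1,0,1,0,1,0,1,0,1,0,1,0,1,0,1,0,1,0,1,0,1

steps = 7; useful = 186; efficiency = 186/224 = 93/112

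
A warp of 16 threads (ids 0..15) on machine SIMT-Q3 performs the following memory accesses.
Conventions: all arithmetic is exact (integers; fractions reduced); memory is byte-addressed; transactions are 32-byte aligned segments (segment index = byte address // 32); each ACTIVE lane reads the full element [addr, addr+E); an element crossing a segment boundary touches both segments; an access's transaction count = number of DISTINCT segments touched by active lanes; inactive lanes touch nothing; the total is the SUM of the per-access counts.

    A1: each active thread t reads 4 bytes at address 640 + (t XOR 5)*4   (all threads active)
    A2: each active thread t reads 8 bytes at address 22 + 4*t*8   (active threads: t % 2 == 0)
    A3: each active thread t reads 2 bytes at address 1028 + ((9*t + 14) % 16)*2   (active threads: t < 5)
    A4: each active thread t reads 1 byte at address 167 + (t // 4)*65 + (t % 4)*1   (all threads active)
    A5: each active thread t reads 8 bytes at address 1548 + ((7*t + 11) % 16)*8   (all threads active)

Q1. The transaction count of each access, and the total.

A1: 2 transactions
A2: 8 transactions
A3: 2 transactions
A4: 4 transactions
A5: 5 transactions

Answer: 2,8,2,4,5; total 21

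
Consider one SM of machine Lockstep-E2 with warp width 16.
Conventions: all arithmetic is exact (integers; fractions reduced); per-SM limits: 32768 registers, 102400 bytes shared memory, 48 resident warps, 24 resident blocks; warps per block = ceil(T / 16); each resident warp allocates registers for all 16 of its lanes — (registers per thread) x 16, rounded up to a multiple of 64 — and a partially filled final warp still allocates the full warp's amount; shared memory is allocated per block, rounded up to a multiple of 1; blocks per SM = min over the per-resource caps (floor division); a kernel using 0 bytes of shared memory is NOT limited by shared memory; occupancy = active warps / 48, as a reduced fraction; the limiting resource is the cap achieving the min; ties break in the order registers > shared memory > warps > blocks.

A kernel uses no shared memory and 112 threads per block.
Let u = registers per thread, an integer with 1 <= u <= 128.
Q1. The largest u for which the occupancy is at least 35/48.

Answer: u = 56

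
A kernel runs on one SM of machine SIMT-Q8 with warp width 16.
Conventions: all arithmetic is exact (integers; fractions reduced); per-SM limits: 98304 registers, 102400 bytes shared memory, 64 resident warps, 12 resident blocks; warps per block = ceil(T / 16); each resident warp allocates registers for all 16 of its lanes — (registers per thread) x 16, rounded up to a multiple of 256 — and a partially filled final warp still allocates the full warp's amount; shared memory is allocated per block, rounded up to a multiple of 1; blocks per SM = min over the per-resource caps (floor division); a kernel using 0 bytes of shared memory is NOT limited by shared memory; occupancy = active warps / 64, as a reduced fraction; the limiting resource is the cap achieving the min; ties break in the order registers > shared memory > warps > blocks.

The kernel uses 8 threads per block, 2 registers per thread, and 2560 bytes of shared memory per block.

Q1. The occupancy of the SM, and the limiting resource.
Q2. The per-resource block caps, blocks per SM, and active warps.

Answer: occupancy 3/16, limited by blocks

registers: 384 blocks
shared memory: 40 blocks
warps: 64 blocks
blocks: 12 blocks

Answer: 12 blocks, 12 active warps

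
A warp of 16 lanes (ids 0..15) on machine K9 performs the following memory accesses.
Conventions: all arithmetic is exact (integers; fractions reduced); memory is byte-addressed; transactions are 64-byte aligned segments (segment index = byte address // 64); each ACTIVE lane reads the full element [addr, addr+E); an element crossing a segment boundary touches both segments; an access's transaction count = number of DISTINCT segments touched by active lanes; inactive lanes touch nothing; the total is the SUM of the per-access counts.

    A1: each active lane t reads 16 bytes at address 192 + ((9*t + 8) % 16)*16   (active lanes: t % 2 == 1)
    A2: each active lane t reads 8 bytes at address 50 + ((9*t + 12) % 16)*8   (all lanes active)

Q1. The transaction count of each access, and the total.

A1: 4 transactions
A2: 3 transactions

Answer: 4,3; total 7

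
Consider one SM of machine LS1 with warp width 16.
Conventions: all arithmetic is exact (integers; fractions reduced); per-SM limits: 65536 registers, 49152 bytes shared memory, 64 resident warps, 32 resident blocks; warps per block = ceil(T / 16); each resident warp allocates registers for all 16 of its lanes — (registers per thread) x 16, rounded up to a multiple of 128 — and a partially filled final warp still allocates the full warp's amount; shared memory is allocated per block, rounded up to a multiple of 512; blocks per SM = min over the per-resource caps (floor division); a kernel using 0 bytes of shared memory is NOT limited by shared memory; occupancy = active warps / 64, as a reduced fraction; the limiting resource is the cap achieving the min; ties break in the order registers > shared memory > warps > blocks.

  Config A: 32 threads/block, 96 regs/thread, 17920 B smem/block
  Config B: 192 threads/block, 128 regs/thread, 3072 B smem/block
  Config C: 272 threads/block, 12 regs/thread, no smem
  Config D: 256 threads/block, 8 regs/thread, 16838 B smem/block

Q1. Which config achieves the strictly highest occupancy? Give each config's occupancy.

occupancies: A 1/16, B 3/8, C 51/64, D 1/2

Answer: C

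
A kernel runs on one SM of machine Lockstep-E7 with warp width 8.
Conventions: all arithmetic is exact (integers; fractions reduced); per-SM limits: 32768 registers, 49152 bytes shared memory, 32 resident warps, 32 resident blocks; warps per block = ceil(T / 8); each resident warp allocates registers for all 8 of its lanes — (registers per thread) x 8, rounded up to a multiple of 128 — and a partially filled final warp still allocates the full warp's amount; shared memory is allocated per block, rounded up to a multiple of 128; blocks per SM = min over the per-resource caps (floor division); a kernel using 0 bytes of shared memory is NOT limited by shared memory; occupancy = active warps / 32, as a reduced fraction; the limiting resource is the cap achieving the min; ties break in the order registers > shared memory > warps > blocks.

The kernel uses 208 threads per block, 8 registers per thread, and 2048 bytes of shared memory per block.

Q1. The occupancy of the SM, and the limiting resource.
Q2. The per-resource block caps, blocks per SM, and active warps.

Answer: occupancy 13/16, limited by warps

registers: 9 blocks
shared memory: 24 blocks
warps: 1 block
blocks: 32 blocks

Answer: 1 block, 26 active warps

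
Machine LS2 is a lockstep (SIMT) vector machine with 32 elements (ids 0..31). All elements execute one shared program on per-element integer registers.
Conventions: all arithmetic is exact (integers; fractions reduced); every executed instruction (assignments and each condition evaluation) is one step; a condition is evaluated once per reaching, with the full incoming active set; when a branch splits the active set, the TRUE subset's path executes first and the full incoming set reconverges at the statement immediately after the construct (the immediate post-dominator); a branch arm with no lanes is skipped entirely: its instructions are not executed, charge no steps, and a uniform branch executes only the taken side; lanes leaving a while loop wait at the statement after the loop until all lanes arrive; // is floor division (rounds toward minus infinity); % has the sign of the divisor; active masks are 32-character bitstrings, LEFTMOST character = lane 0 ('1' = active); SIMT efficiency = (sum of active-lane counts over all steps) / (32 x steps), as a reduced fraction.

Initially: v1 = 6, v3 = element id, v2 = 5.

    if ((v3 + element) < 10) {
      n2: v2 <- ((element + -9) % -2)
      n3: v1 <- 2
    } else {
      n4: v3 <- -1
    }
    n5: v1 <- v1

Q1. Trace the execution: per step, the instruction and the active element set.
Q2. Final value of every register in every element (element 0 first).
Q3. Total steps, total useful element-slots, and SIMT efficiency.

step 0: eval ((v3 + element) < 10)   11111111111111111111111111111111
step 1: v2 <- ((element + -9) % -2)  11111000000000000000000000000000
step 2: v1 <- 2                      11111000000000000000000000000000
step 3: v3 <- -1                     00000111111111111111111111111111
step 4: v1 <- v1                     11111111111111111111111111111111

Answer: 5 steps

v1: 2,2,2,2,2,6,6,6,6,6,6,6,6,6,6,6,6,6,6,6,6,6,6,6,6,6,6,6,6,6,6,6
v3: 0,1,2,3,4,-1,-1,-1,-1,-1,-1,-1,-1,-1,-1,-1,-1,-1,-1,-1,-1,-1,-1,-1,-1,-1,-1,-1,-1,-1,-1,-1
v2: -1,0,-1,0,-1,5,5,5,5,5,5,5,5,5,5,5,5,5,5,5,5,5,5,5,5,5,5,5,5,5,5,5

steps = 5; useful = 101; efficiency = 101/160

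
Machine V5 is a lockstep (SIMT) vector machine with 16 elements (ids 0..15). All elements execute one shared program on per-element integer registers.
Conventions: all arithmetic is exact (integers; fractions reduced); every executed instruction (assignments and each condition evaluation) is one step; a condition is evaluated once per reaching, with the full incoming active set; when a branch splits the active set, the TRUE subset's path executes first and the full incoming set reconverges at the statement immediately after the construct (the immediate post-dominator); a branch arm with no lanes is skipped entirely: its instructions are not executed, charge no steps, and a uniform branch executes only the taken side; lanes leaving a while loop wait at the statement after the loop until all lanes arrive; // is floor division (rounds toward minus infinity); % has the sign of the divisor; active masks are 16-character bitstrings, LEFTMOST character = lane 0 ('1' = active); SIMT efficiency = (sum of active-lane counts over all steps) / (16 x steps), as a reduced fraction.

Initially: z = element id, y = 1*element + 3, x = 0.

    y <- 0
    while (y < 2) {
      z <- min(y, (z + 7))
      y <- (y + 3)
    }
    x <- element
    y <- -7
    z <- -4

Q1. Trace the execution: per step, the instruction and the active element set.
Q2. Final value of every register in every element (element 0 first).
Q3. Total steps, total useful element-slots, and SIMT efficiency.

step 0: y <- 0                       1111111111111111
step 1: eval (y < 2)                 1111111111111111
step 2: z <- min(y, (z + 7))         1111111111111111
step 3: y <- (y + 3)                 1111111111111111
step 4: eval (y < 2)                 1111111111111111
step 5: x <- element                 1111111111111111
step 6: y <- -7                      1111111111111111
step 7: z <- -4                      1111111111111111

Answer: 8 steps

z: -4,-4,-4,-4,-4,-4,-4,-4,-4,-4,-4,-4,-4,-4,-4,-4
y: -7,-7,-7,-7,-7,-7,-7,-7,-7,-7,-7,-7,-7,-7,-7,-7
x: 0,1,2,3,4,5,6,7,8,9,10,11,12,13,14,15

steps = 8; useful = 128; efficiency = 128/128 = 1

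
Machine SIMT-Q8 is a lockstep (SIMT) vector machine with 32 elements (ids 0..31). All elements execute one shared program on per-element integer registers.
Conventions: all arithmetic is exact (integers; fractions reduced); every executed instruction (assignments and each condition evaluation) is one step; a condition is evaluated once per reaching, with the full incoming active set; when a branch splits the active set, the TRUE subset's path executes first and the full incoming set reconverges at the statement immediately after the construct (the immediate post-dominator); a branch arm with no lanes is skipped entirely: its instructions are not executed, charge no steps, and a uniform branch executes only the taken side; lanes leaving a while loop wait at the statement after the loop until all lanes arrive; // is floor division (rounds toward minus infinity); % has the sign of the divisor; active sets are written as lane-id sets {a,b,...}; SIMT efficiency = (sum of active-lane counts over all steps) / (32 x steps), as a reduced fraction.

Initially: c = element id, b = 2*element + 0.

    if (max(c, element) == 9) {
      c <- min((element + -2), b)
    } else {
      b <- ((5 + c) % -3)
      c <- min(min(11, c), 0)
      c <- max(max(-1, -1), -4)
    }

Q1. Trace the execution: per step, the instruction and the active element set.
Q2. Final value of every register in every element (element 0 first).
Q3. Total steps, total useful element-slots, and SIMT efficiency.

step 0: eval (max(c, element) == 9)  {0,1,2,3,4,5,6,7,8,9,10,11,12,13,14,15,16,17,18,19,20,21,22,23,24,25,26,27,28,29,30,31}
step 1: c <- min((element + -2), b)  {9}
step 2: b <- ((5 + c) % -3)          {0,1,2,3,4,5,6,7,8,10,11,12,13,14,15,16,17,18,19,20,21,22,23,24,25,26,27,28,29,30,31}
step 3: c <- min(min(11, c), 0)      {0,1,2,3,4,5,6,7,8,10,11,12,13,14,15,16,17,18,19,20,21,22,23,24,25,26,27,28,29,30,31}
step 4: c <- max(max(-1, -1), -4)    {0,1,2,3,4,5,6,7,8,10,11,12,13,14,15,16,17,18,19,20,21,22,23,24,25,26,27,28,29,30,31}

Answer: 5 steps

c: -1,-1,-1,-1,-1,-1,-1,-1,-1,7,-1,-1,-1,-1,-1,-1,-1,-1,-1,-1,-1,-1,-1,-1,-1,-1,-1,-1,-1,-1,-1,-1
b: -1,0,-2,-1,0,-2,-1,0,-2,18,0,-2,-1,0,-2,-1,0,-2,-1,0,-2,-1,0,-2,-1,0,-2,-1,0,-2,-1,0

steps = 5; useful = 126; efficiency = 126/160 = 63/80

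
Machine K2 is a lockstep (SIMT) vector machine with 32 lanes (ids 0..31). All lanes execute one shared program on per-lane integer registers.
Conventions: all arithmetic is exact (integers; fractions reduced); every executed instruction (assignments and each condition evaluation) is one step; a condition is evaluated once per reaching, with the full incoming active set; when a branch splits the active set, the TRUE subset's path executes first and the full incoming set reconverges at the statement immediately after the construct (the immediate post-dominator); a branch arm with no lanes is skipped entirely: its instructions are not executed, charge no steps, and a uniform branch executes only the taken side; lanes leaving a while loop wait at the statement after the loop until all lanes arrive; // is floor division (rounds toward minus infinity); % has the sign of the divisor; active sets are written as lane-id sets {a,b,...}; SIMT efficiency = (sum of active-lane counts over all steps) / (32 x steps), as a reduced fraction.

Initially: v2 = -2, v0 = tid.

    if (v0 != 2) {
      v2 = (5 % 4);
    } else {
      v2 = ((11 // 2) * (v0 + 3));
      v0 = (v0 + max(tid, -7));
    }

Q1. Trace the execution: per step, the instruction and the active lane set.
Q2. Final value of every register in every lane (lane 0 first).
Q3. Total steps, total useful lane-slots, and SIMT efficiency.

step 0: eval (v0 != 2)               {0,1,2,3,4,5,6,7,8,9,10,11,12,13,14,15,16,17,18,19,20,21,22,23,24,25,26,27,28,29,30,31}
step 1: v2 <- (5 % 4)                {0,1,3,4,5,6,7,8,9,10,11,12,13,14,15,16,17,18,19,20,21,22,23,24,25,26,27,28,29,30,31}
step 2: v2 <- ((11 // 2) * (v0 + 3)) {2}
step 3: v0 <- (v0 + max(tid, -7))    {2}

Answer: 4 steps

v2: 1,1,25,1,1,1,1,1,1,1,1,1,1,1,1,1,1,1,1,1,1,1,1,1,1,1,1,1,1,1,1,1
v0: 0,1,4,3,4,5,6,7,8,9,10,11,12,13,14,15,16,17,18,19,20,21,22,23,24,25,26,27,28,29,30,31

steps = 4; useful = 65; efficiency = 65/128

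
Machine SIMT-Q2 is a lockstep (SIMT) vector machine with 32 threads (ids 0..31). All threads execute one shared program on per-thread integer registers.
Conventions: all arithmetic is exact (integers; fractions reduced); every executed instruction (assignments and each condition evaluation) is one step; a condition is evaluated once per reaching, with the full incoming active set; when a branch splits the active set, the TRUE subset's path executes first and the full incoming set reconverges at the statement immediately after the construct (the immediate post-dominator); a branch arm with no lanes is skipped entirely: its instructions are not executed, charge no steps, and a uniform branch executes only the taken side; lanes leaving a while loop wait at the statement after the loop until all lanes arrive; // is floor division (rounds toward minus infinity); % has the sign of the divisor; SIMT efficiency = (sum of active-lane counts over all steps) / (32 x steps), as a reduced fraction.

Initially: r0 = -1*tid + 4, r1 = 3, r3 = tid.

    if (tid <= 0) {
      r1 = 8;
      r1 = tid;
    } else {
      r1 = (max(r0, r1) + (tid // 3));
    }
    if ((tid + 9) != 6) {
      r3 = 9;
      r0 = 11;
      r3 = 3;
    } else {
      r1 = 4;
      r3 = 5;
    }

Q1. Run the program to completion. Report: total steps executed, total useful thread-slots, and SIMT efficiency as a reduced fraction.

Answer: 8 steps, 193 useful, 193/256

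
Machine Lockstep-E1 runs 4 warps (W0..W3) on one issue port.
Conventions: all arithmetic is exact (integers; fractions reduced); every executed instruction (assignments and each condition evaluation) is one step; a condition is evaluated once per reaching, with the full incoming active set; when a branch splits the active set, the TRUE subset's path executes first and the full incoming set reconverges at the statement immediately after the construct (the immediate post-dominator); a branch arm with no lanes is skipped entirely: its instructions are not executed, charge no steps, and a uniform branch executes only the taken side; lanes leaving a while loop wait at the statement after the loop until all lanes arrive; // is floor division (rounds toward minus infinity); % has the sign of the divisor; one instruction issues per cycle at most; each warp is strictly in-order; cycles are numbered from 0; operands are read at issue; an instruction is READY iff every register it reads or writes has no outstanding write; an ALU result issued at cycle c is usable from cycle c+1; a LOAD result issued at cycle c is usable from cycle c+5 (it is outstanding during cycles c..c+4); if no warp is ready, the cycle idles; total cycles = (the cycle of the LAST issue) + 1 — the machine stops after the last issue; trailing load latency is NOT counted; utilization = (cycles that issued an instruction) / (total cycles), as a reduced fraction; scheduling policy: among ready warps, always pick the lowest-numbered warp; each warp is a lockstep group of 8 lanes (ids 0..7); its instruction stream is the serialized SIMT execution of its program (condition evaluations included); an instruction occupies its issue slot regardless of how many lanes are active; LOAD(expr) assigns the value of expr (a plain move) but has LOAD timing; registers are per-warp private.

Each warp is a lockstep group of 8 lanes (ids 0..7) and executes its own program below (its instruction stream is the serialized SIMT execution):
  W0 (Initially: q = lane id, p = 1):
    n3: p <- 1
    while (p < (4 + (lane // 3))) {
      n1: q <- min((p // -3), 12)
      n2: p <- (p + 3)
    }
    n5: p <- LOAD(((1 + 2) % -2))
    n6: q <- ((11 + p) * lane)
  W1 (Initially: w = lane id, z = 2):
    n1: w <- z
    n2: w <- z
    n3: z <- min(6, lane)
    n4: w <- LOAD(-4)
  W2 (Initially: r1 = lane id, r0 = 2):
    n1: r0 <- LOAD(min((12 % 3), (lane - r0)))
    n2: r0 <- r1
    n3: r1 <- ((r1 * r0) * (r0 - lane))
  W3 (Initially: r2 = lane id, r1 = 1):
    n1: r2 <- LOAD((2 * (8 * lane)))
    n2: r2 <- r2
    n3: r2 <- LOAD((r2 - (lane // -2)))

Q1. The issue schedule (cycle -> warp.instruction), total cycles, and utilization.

cycle 0: W0.I0
cycle 1: W0.I1
cycle 2: W0.I2
cycle 3: W0.I3
cycle 4: W0.I4
cycle 5: W0.I5
cycle 6: W0.I6
cycle 7: W0.I7
cycle 8: W0.I8
cycle 9: W1.I0
cycle 10: W1.I1
cycle 11: W1.I2
cycle 12: W1.I3
cycle 13: W0.I9
cycle 14: W2.I0
cycle 15: W3.I0
cycle 16: idle
cycle 17: idle
cycle 18: idle
cycle 19: W2.I1
cycle 20: W2.I2
cycle 21: W3.I1
cycle 22: W3.I2

Answer: 23 cycles, utilization 20/23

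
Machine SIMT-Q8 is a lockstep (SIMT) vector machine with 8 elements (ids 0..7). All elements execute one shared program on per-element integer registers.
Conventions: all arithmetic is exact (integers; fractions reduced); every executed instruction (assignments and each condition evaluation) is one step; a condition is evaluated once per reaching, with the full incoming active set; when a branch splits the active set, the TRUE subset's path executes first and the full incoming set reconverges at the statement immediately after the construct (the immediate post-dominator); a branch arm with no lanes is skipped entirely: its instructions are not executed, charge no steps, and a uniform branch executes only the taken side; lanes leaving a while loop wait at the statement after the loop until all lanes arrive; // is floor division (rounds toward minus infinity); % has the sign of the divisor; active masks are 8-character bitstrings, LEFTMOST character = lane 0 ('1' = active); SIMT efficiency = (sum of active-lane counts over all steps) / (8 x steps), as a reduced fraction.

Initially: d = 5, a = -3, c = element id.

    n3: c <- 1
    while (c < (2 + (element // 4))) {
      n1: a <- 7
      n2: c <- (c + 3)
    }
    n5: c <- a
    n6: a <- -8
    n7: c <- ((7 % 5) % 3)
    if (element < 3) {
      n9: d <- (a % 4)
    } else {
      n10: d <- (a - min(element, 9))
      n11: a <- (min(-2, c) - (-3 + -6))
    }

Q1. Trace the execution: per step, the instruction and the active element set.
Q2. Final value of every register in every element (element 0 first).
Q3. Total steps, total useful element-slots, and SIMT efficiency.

step 0: c <- 1                       11111111
step 1: eval (c < (2 + (element // 4))) 11111111
step 2: a <- 7                       11111111
step 3: c <- (c + 3)                 11111111
step 4: eval (c < (2 + (element // 4))) 11111111
step 5: c <- a                       11111111
step 6: a <- -8                      11111111
step 7: c <- ((7 % 5) % 3)           11111111
step 8: eval (element < 3)           11111111
step 9: d <- (a % 4)                 11100000
step 10: d <- (a - min(element, 9))   00011111
step 11: a <- (min(-2, c) - (-3 + -6)) 00011111

Answer: 12 steps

d: 0,0,0,-11,-12,-13,-14,-15
a: -8,-8,-8,7,7,7,7,7
c: 2,2,2,2,2,2,2,2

steps = 12; useful = 85; efficiency = 85/96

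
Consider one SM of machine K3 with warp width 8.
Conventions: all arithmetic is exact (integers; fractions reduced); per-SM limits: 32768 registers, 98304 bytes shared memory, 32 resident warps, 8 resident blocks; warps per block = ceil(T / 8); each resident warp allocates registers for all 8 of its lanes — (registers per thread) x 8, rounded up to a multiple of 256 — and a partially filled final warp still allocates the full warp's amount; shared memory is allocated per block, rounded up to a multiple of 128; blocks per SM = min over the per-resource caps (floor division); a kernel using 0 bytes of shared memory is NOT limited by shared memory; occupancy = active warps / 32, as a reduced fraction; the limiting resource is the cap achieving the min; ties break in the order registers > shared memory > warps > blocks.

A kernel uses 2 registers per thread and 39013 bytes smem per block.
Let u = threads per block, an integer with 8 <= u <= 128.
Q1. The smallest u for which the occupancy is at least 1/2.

Answer: u = 57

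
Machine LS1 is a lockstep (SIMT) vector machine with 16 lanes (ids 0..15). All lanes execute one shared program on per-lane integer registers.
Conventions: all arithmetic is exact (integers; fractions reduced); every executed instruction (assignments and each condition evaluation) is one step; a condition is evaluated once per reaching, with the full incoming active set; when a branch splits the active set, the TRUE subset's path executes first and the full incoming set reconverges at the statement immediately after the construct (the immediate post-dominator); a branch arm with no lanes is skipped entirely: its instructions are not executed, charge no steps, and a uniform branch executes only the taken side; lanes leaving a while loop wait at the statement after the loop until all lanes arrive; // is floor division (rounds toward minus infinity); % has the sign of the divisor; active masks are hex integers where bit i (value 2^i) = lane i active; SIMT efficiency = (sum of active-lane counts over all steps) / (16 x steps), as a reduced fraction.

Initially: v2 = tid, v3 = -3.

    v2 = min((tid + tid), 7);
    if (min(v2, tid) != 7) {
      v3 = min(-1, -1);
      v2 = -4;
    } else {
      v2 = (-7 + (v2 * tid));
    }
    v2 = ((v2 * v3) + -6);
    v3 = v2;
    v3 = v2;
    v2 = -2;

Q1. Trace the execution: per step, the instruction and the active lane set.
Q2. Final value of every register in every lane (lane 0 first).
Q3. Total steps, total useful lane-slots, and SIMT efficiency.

step 0: v2 <- min((tid + tid), 7)    0xffff
step 1: eval (min(v2, tid) != 7)     0xffff
step 2: v3 <- min(-1, -1)            0x007f
step 3: v2 <- -4                     0x007f
step 4: v2 <- (-7 + (v2 * tid))      0xff80
step 5: v2 <- ((v2 * v3) + -6)       0xffff
step 6: v3 <- v2                     0xffff
step 7: v3 <- v2                     0xffff
step 8: v2 <- -2                     0xffff

Answer: 9 steps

v2: -2,-2,-2,-2,-2,-2,-2,-2,-2,-2,-2,-2,-2,-2,-2,-2
v3: -2,-2,-2,-2,-2,-2,-2,-132,-153,-174,-195,-216,-237,-258,-279,-300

steps = 9; useful = 119; efficiency = 119/144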